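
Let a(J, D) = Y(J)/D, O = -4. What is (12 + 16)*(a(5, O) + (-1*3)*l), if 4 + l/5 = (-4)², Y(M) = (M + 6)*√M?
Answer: -5040 - 77*√5 ≈ -5212.2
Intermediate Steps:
Y(M) = √M*(6 + M) (Y(M) = (6 + M)*√M = √M*(6 + M))
a(J, D) = √J*(6 + J)/D (a(J, D) = (√J*(6 + J))/D = √J*(6 + J)/D)
l = 60 (l = -20 + 5*(-4)² = -20 + 5*16 = -20 + 80 = 60)
(12 + 16)*(a(5, O) + (-1*3)*l) = (12 + 16)*(√5*(6 + 5)/(-4) - 1*3*60) = 28*(-¼*√5*11 - 3*60) = 28*(-11*√5/4 - 180) = 28*(-180 - 11*√5/4) = -5040 - 77*√5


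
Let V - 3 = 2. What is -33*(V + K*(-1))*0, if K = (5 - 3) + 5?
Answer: 0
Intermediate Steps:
V = 5 (V = 3 + 2 = 5)
K = 7 (K = 2 + 5 = 7)
-33*(V + K*(-1))*0 = -33*(5 + 7*(-1))*0 = -33*(5 - 7)*0 = -33*(-2)*0 = 66*0 = 0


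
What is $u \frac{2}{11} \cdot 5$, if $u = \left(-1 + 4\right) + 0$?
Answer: $\frac{30}{11} \approx 2.7273$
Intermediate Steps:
$u = 3$ ($u = 3 + 0 = 3$)
$u \frac{2}{11} \cdot 5 = 3 \cdot \frac{2}{11} \cdot 5 = \frac{6}{11} \cdot 5 = \frac{30}{11}$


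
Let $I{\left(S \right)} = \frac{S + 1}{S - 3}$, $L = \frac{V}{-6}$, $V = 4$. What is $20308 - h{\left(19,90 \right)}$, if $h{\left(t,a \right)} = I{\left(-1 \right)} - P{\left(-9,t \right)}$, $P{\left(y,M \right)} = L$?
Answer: $\frac{60922}{3} \approx 20307.0$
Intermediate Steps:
$L = - \frac{2}{3}$ ($L = \frac{4}{-6} = 4 \left(- \frac{1}{6}\right) = - \frac{2}{3} \approx -0.66667$)
$P{\left(y,M \right)} = - \frac{2}{3}$
$I{\left(S \right)} = \frac{1 + S}{-3 + S}$
$h{\left(t,a \right)} = \frac{2}{3}$ ($h{\left(t,a \right)} = \frac{1 - 1}{-3 - 1} - - \frac{2}{3} = \frac{1}{-4} \cdot 0 + \frac{2}{3} = \left(- \frac{1}{4}\right) 0 + \frac{2}{3} = 0 + \frac{2}{3} = \frac{2}{3}$)
$20308 - h{\left(19,90 \right)} = 20308 - \frac{2}{3} = \frac{60922}{3}$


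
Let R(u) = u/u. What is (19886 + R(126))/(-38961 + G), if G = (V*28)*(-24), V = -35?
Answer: -6629/5147 ≈ -1.2879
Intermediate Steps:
R(u) = 1
G = 23520 (G = -35*28*(-24) = -980*(-24) = 23520)
(19886 + R(126))/(-38961 + G) = (19886 + 1)/(-38961 + 23520) = 19887/(-15441) = 19887*(-1/15441) = -6629/5147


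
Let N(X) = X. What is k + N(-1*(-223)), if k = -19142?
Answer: -18919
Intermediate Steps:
k + N(-1*(-223)) = -19142 - 1*(-223) = -19142 + 223 = -18919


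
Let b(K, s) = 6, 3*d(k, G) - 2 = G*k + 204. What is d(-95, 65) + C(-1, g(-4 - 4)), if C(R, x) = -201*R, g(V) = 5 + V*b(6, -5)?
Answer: -5366/3 ≈ -1788.7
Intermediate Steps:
d(k, G) = 206/3 + G*k/3 (d(k, G) = 2/3 + (G*k + 204)/3 = 2/3 + (204 + G*k)/3 = 2/3 + (68 + G*k/3) = 206/3 + G*k/3)
g(V) = 5 + 6*V (g(V) = 5 + V*6 = 5 + 6*V)
d(-95, 65) + C(-1, g(-4 - 4)) = (206/3 + (1/3)*65*(-95)) - 201*(-1) = (206/3 - 6175/3) + 201 = -5969/3 + 201 = -5366/3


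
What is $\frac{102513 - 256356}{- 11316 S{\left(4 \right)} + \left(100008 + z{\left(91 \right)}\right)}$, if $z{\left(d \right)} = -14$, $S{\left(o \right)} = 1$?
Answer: $- \frac{153843}{88678} \approx -1.7348$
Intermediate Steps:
$\frac{102513 - 256356}{- 11316 S{\left(4 \right)} + \left(100008 + z{\left(91 \right)}\right)} = \frac{102513 - 256356}{\left(-11316\right) 1 + \left(100008 - 14\right)} = - \frac{153843}{-11316 + 99994} = - \frac{153843}{88678}$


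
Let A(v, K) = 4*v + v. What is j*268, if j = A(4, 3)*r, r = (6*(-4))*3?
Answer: -385920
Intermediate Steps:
r = -72 (r = -24*3 = -72)
A(v, K) = 5*v
j = -1440 (j = (5*4)*(-72) = 20*(-72) = -1440)
j*268 = -1440*268 = -385920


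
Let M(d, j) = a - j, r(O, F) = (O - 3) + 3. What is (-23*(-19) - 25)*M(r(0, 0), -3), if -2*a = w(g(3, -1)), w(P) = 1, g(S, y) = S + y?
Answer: 1030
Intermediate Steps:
a = -1/2 (a = -1/2*1 = -1/2 ≈ -0.50000)
r(O, F) = O (r(O, F) = (-3 + O) + 3 = O)
M(d, j) = -1/2 - j
(-23*(-19) - 25)*M(r(0, 0), -3) = (-23*(-19) - 25)*(-1/2 - 1*(-3)) = (437 - 25)*(-1/2 + 3) = 412*(5/2) = 1030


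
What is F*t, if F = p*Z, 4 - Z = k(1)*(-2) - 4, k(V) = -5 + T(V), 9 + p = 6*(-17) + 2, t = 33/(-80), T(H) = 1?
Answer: 0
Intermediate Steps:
t = -33/80 (t = 33*(-1/80) = -33/80 ≈ -0.41250)
p = -109 (p = -9 + (6*(-17) + 2) = -9 + (-102 + 2) = -9 - 100 = -109)
k(V) = -4 (k(V) = -5 + 1 = -4)
Z = 0 (Z = 4 - (-4*(-2) - 4) = 4 - (8 - 4) = 4 - 1*4 = 4 - 4 = 0)
F = 0 (F = -109*0 = 0)
F*t = 0*(-33/80) = 0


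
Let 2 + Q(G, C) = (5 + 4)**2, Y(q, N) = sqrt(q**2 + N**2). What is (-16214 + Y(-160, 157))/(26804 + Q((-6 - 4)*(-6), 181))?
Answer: -16214/26883 + sqrt(50249)/26883 ≈ -0.59479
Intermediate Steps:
Y(q, N) = sqrt(N**2 + q**2)
Q(G, C) = 79 (Q(G, C) = -2 + (5 + 4)**2 = -2 + 9**2 = -2 + 81 = 79)
(-16214 + Y(-160, 157))/(26804 + Q((-6 - 4)*(-6), 181)) = (-16214 + sqrt(157**2 + (-160)**2))/(26804 + 79) = (-16214 + sqrt(24649 + 25600))/26883 = (-16214 + sqrt(50249))*(1/26883) = -16214/26883 + sqrt(50249)/26883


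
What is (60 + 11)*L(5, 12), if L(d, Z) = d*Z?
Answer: 4260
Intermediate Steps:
L(d, Z) = Z*d
(60 + 11)*L(5, 12) = (60 + 11)*(12*5) = 71*60 = 4260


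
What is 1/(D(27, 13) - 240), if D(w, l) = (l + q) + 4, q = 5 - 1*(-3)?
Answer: -1/215 ≈ -0.0046512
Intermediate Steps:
q = 8 (q = 5 + 3 = 8)
D(w, l) = 12 + l (D(w, l) = (l + 8) + 4 = (8 + l) + 4 = 12 + l)
1/(D(27, 13) - 240) = 1/((12 + 13) - 240) = 1/(25 - 240) = 1/(-215) = -1/215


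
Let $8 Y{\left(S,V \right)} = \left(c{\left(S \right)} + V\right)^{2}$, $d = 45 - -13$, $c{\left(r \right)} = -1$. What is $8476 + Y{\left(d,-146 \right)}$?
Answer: $\frac{89417}{8} \approx 11177.0$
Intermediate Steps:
$d = 58$ ($d = 45 + 13 = 58$)
$Y{\left(S,V \right)} = \frac{\left(-1 + V\right)^{2}}{8}$
$8476 + Y{\left(d,-146 \right)} = 8476 + \frac{\left(-1 - 146\right)^{2}}{8} = 8476 + \frac{\left(-147\right)^{2}}{8} = 8476 + \frac{1}{8} \cdot 21609 = 8476 + \frac{21609}{8} = \frac{89417}{8}$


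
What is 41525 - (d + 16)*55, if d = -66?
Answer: 44275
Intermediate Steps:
41525 - (d + 16)*55 = 41525 - (-66 + 16)*55 = 41525 - (-50)*55 = 41525 - 1*(-2750) = 41525 + 2750 = 44275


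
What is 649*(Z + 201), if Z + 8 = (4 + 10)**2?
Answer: 252461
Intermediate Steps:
Z = 188 (Z = -8 + (4 + 10)**2 = -8 + 14**2 = -8 + 196 = 188)
649*(Z + 201) = 649*(188 + 201) = 649*389 = 252461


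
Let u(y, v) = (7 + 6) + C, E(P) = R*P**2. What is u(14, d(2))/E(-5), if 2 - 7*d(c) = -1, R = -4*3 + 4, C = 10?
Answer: -23/200 ≈ -0.11500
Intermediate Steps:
R = -8 (R = -12 + 4 = -8)
d(c) = 3/7 (d(c) = 2/7 - 1/7*(-1) = 2/7 + 1/7 = 3/7)
E(P) = -8*P**2
u(y, v) = 23 (u(y, v) = (7 + 6) + 10 = 13 + 10 = 23)
u(14, d(2))/E(-5) = 23/((-8*(-5)**2)) = 23/((-8*25)) = 23/(-200) = 23*(-1/200) = -23/200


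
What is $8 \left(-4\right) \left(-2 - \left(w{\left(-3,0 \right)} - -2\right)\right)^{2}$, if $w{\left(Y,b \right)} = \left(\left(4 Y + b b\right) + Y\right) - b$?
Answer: $-3872$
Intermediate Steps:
$w{\left(Y,b \right)} = b^{2} - b + 5 Y$ ($w{\left(Y,b \right)} = \left(\left(4 Y + b^{2}\right) + Y\right) - b = \left(\left(b^{2} + 4 Y\right) + Y\right) - b = \left(b^{2} + 5 Y\right) - b = b^{2} - b + 5 Y$)
$8 \left(-4\right) \left(-2 - \left(w{\left(-3,0 \right)} - -2\right)\right)^{2} = 8 \left(-4\right) \left(-2 - \left(\left(0^{2} - 0 + 5 \left(-3\right)\right) - -2\right)\right)^{2} = - 32 \left(-2 - \left(\left(0 + 0 - 15\right) + 2\right)\right)^{2} = - 32 \left(-2 - \left(-15 + 2\right)\right)^{2} = - 32 \left(-2 - -13\right)^{2} = - 32 \left(-2 + 13\right)^{2} = - 32 \cdot 11^{2} = \left(-32\right) 121 = -3872$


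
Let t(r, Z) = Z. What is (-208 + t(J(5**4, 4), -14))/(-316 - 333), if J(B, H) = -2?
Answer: 222/649 ≈ 0.34206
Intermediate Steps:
(-208 + t(J(5**4, 4), -14))/(-316 - 333) = (-208 - 14)/(-316 - 333) = -222/(-649) = -222*(-1/649) = 222/649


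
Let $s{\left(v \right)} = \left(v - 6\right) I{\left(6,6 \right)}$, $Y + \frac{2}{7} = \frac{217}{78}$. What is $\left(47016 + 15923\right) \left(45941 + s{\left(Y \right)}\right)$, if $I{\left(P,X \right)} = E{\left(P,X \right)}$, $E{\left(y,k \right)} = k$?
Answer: $\frac{263004332202}{91} \approx 2.8902 \cdot 10^{9}$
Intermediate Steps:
$I{\left(P,X \right)} = X$
$Y = \frac{1363}{546}$ ($Y = - \frac{2}{7} + \frac{217}{78} = \frac{1363}{546} \approx 2.4963$)
$s{\left(v \right)} = -36 + 6 v$ ($s{\left(v \right)} = \left(v - 6\right) 6 = \left(-6 + v\right) 6 = -36 + 6 v$)
$\left(47016 + 15923\right) \left(45941 + s{\left(Y \right)}\right) = \left(47016 + 15923\right) \left(45941 + \left(-36 + 6 \cdot \frac{1363}{546}\right)\right) = 62939 \left(45941 + \left(-36 + \frac{1363}{91}\right)\right) = 62939 \left(45941 - \frac{1913}{91}\right) = 62939 \cdot \frac{4178718}{91} = \frac{263004332202}{91}$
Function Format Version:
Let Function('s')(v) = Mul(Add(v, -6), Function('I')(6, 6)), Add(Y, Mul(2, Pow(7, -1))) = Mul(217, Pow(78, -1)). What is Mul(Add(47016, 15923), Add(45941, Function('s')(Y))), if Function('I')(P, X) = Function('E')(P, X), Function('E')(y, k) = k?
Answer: Rational(263004332202, 91) ≈ 2.8902e+9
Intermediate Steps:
Function('I')(P, X) = X
Y = Rational(1363, 546) (Y = Add(Rational(-2, 7), Mul(217, Pow(78, -1))) = Add(Rational(-2, 7), Mul(217, Rational(1, 78))) = Add(Rational(-2, 7), Rational(217, 78)) = Rational(1363, 546) ≈ 2.4963)
Function('s')(v) = Add(-36, Mul(6, v)) (Function('s')(v) = Mul(Add(v, -6), 6) = Mul(Add(-6, v), 6) = Add(-36, Mul(6, v)))
Mul(Add(47016, 15923), Add(45941, Function('s')(Y))) = Mul(Add(47016, 15923), Add(45941, Add(-36, Mul(6, Rational(1363, 546))))) = Mul(62939, Add(45941, Add(-36, Rational(1363, 91)))) = Mul(62939, Add(45941, Rational(-1913, 91))) = Mul(62939, Rational(4178718, 91)) = Rational(263004332202, 91)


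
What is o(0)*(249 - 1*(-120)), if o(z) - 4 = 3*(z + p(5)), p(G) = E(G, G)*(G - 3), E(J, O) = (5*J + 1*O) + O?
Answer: 78966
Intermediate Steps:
E(J, O) = 2*O + 5*J (E(J, O) = (5*J + O) + O = (O + 5*J) + O = 2*O + 5*J)
p(G) = 7*G*(-3 + G) (p(G) = (2*G + 5*G)*(G - 3) = (7*G)*(-3 + G) = 7*G*(-3 + G))
o(z) = 214 + 3*z (o(z) = 4 + 3*(z + 7*5*(-3 + 5)) = 4 + 3*(z + 7*5*2) = 4 + 3*(z + 70) = 4 + 3*(70 + z) = 4 + (210 + 3*z) = 214 + 3*z)
o(0)*(249 - 1*(-120)) = (214 + 3*0)*(249 - 1*(-120)) = (214 + 0)*(249 + 120) = 214*369 = 78966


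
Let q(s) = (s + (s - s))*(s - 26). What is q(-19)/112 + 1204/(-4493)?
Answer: 3706667/503216 ≈ 7.3660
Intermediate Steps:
q(s) = s*(-26 + s) (q(s) = (s + 0)*(-26 + s) = s*(-26 + s))
q(-19)/112 + 1204/(-4493) = -19*(-26 - 19)/112 + 1204/(-4493) = -19*(-45)*(1/112) + 1204*(-1/4493) = 855*(1/112) - 1204/4493 = 855/112 - 1204/4493 = 3706667/503216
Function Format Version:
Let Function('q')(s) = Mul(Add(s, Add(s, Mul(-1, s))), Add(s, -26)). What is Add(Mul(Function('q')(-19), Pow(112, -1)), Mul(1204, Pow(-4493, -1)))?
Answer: Rational(3706667, 503216) ≈ 7.3660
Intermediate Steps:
Function('q')(s) = Mul(s, Add(-26, s)) (Function('q')(s) = Mul(Add(s, 0), Add(-26, s)) = Mul(s, Add(-26, s)))
Add(Mul(Function('q')(-19), Pow(112, -1)), Mul(1204, Pow(-4493, -1))) = Add(Mul(Mul(-19, Add(-26, -19)), Pow(112, -1)), Mul(1204, Pow(-4493, -1))) = Add(Mul(Mul(-19, -45), Rational(1, 112)), Mul(1204, Rational(-1, 4493))) = Add(Mul(855, Rational(1, 112)), Rational(-1204, 4493)) = Add(Rational(855, 112), Rational(-1204, 4493)) = Rational(3706667, 503216)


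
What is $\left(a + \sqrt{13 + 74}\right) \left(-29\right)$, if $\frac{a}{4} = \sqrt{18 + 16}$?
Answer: $- 116 \sqrt{34} - 29 \sqrt{87} \approx -946.88$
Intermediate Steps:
$a = 4 \sqrt{34}$ ($a = 4 \sqrt{18 + 16} = 4 \sqrt{34} \approx 23.324$)
$\left(a + \sqrt{13 + 74}\right) \left(-29\right) = \left(4 \sqrt{34} + \sqrt{13 + 74}\right) \left(-29\right) = \left(4 \sqrt{34} + \sqrt{87}\right) \left(-29\right) = \left(\sqrt{87} + 4 \sqrt{34}\right) \left(-29\right) = - 116 \sqrt{34} - 29 \sqrt{87}$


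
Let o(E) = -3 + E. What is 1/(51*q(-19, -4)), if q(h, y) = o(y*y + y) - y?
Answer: 1/663 ≈ 0.0015083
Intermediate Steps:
q(h, y) = -3 + y² (q(h, y) = (-3 + (y*y + y)) - y = (-3 + (y² + y)) - y = (-3 + (y + y²)) - y = (-3 + y + y²) - y = -3 + y²)
1/(51*q(-19, -4)) = 1/(51*(-3 + (-4)²)) = 1/(51*(-3 + 16)) = 1/(51*13) = 1/663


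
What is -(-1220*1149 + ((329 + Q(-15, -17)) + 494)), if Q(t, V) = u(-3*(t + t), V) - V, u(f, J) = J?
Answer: 1400957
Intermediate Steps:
Q(t, V) = 0 (Q(t, V) = V - V = 0)
-(-1220*1149 + ((329 + Q(-15, -17)) + 494)) = -(-1220*1149 + ((329 + 0) + 494)) = -(-1401780 + (329 + 494)) = -(-1401780 + 823) = -1*(-1400957) = 1400957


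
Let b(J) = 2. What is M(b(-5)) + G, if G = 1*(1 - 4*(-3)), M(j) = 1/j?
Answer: 27/2 ≈ 13.500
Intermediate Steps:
G = 13 (G = 1*(1 + 12) = 1*13 = 13)
M(b(-5)) + G = 1/2 + 13 = ½ + 13 = 27/2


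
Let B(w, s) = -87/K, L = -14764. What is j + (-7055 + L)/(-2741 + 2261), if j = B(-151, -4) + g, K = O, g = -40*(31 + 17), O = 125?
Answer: -7500959/4000 ≈ -1875.2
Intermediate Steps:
g = -1920 (g = -40*48 = -1920)
K = 125
B(w, s) = -87/125
j = -240087/125 (j = -87/125 - 1920 = -240087/125 ≈ -1920.7)
j + (-7055 + L)/(-2741 + 2261) = -240087/125 + (-7055 - 14764)/(-2741 + 2261) = -240087/125 - 21819/(-480) = -240087/125 - 21819*(-1/480) = -240087/125 + 7273/160 = -7500959/4000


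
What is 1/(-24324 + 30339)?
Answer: 1/6015 ≈ 0.00016625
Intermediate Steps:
1/(-24324 + 30339) = 1/6015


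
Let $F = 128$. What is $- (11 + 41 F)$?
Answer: $-5259$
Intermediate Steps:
$- (11 + 41 F) = - (11 + 41 \cdot 128) = - (11 + 5248) = \left(-1\right) 5259 = -5259$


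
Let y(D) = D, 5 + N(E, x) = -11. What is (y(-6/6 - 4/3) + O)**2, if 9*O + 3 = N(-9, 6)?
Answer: 1600/81 ≈ 19.753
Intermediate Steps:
N(E, x) = -16 (N(E, x) = -5 - 11 = -16)
O = -19/9 (O = -1/3 + (1/9)*(-16) = -1/3 - 16/9 = -19/9 ≈ -2.1111)
(y(-6/6 - 4/3) + O)**2 = ((-6/6 - 4/3) - 19/9)**2 = ((-6*1/6 - 4*1/3) - 19/9)**2 = ((-1 - 4/3) - 19/9)**2 = (-7/3 - 19/9)**2 = (-40/9)**2 = 1600/81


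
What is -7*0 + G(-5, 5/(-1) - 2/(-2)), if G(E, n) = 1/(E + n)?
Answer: -1/9 ≈ -0.11111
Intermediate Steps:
-7*0 + G(-5, 5/(-1) - 2/(-2)) = -7*0 + 1/(-5 + (5/(-1) - 2/(-2))) = 0 + 1/(-5 + (5*(-1) - 2*(-1/2))) = 0 + 1/(-5 + (-5 + 1)) = 0 + 1/(-5 - 4) = 0 + 1/(-9) = 0 - 1/9 = -1/9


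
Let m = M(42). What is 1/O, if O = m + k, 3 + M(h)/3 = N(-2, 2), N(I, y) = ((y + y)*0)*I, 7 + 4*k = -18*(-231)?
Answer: 4/4115 ≈ 0.00097205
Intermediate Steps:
k = 4151/4 (k = -7/4 + (-18*(-231))/4 = -7/4 + (1/4)*4158 = -7/4 + 2079/2 = 4151/4 ≈ 1037.8)
N(I, y) = 0 (N(I, y) = ((2*y)*0)*I = 0*I = 0)
M(h) = -9 (M(h) = -9 + 3*0 = -9 + 0 = -9)
m = -9
O = 4115/4 (O = -9 + 4151/4 = 4115/4 ≈ 1028.8)
1/O = 1/(4115/4) = 4/4115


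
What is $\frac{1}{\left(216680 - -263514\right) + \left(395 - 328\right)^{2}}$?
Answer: $\frac{1}{484683} \approx 2.0632 \cdot 10^{-6}$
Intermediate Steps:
$\frac{1}{\left(216680 - -263514\right) + \left(395 - 328\right)^{2}} = \frac{1}{\left(216680 + 263514\right) + 67^{2}} = \frac{1}{480194 + 4489} = \frac{1}{484683}$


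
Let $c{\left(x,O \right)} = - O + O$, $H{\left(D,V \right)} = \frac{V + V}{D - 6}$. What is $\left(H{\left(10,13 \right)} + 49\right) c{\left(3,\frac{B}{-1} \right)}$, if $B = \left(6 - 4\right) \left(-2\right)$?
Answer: $0$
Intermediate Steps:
$H{\left(D,V \right)} = \frac{2 V}{-6 + D}$
$B = -4$ ($B = 2 \left(-2\right) = -4$)
$c{\left(x,O \right)} = 0$
$\left(H{\left(10,13 \right)} + 49\right) c{\left(3,\frac{B}{-1} \right)} = \left(2 \cdot 13 \frac{1}{-6 + 10} + 49\right) 0 = \left(2 \cdot 13 \cdot \frac{1}{4} + 49\right) 0 = \left(\frac{13}{2} + 49\right) 0 = \frac{111}{2} \cdot 0 = 0$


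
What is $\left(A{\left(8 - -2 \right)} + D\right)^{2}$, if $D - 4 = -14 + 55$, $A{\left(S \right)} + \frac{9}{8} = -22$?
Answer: $\frac{30625}{64} \approx 478.52$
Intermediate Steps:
$A{\left(S \right)} = - \frac{185}{8}$ ($A{\left(S \right)} = - \frac{9}{8} - 22 = - \frac{185}{8}$)
$D = 45$ ($D = 4 + \left(-14 + 55\right) = 4 + 41 = 45$)
$\left(A{\left(8 - -2 \right)} + D\right)^{2} = \left(- \frac{185}{8} + 45\right)^{2} = \left(\frac{175}{8}\right)^{2} = \frac{30625}{64}$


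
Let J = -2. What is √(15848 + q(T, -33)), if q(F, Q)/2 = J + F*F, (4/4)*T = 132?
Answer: 2*√12673 ≈ 225.15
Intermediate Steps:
T = 132
q(F, Q) = -4 + 2*F² (q(F, Q) = 2*(-2 + F*F) = 2*(-2 + F²) = -4 + 2*F²)
√(15848 + q(T, -33)) = √(15848 + (-4 + 2*132²)) = √(15848 + (-4 + 2*17424)) = √(15848 + (-4 + 34848)) = √(15848 + 34844) = √50692 = 2*√12673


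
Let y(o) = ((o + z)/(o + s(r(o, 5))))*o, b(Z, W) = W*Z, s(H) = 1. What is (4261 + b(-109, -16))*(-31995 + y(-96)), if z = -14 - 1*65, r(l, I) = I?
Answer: -3670646325/19 ≈ -1.9319e+8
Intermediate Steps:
z = -79 (z = -14 - 65 = -79)
y(o) = o*(-79 + o)/(1 + o) (y(o) = ((o - 79)/(o + 1))*o = ((-79 + o)/(1 + o))*o = o*(-79 + o)/(1 + o))
(4261 + b(-109, -16))*(-31995 + y(-96)) = (4261 - 16*(-109))*(-31995 - 96*(-79 - 96)/(1 - 96)) = (4261 + 1744)*(-31995 - 96*(-175)/(-95)) = 6005*(-31995 - 96*(-1/95)*(-175)) = 6005*(-31995 - 3360/19) = 6005*(-611265/19) = -3670646325/19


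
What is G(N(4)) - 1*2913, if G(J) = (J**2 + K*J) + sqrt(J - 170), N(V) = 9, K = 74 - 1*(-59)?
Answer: -1635 + I*sqrt(161) ≈ -1635.0 + 12.689*I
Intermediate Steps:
K = 133 (K = 74 + 59 = 133)
G(J) = J**2 + sqrt(-170 + J) + 133*J (G(J) = (J**2 + 133*J) + sqrt(J - 170) = (J**2 + 133*J) + sqrt(-170 + J) = J**2 + sqrt(-170 + J) + 133*J)
G(N(4)) - 1*2913 = (9**2 + sqrt(-170 + 9) + 133*9) - 1*2913 = (81 + sqrt(-161) + 1197) - 2913 = (81 + I*sqrt(161) + 1197) - 2913 = (1278 + I*sqrt(161)) - 2913 = -1635 + I*sqrt(161)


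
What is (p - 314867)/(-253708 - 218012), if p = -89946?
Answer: 404813/471720 ≈ 0.85816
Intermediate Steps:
(p - 314867)/(-253708 - 218012) = (-89946 - 314867)/(-253708 - 218012) = -404813/(-471720) = -404813*(-1/471720) = 404813/471720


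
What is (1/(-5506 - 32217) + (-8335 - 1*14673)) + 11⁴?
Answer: -315628342/37723 ≈ -8367.0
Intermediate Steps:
(1/(-5506 - 32217) + (-8335 - 1*14673)) + 11⁴ = (1/(-37723) + (-8335 - 14673)) + 14641 = (-1/37723 - 23008) + 14641 = -867930785/37723 + 14641 = -315628342/37723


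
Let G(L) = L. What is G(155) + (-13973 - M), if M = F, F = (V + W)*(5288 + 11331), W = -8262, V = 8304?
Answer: -711816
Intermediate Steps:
F = 697998 (F = (8304 - 8262)*(5288 + 11331) = 42*16619 = 697998)
M = 697998
G(155) + (-13973 - M) = 155 + (-13973 - 1*697998) = 155 + (-13973 - 697998) = 155 - 711971 = -711816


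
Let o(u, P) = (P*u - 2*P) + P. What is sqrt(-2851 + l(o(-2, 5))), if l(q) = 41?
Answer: I*sqrt(2810) ≈ 53.009*I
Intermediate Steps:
o(u, P) = -P + P*u (o(u, P) = (-2*P + P*u) + P = -P + P*u)
sqrt(-2851 + l(o(-2, 5))) = sqrt(-2851 + 41) = sqrt(-2810) = I*sqrt(2810)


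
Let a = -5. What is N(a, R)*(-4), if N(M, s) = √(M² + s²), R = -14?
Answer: -4*√221 ≈ -59.464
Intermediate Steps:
N(a, R)*(-4) = √((-5)² + (-14)²)*(-4) = √(25 + 196)*(-4) = √221*(-4) = -4*√221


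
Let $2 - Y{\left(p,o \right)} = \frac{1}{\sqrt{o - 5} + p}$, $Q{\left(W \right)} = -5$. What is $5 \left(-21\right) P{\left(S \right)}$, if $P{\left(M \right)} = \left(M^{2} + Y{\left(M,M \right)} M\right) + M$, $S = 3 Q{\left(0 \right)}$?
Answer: $- \frac{131625}{7} + \frac{90 i \sqrt{5}}{7} \approx -18804.0 + 28.749 i$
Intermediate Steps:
$Y{\left(p,o \right)} = 2 - \frac{1}{p + \sqrt{-5 + o}}$ ($Y{\left(p,o \right)} = 2 - \frac{1}{\sqrt{o - 5} + p} = 2 - \frac{1}{\sqrt{-5 + o} + p} = 2 - \frac{1}{p + \sqrt{-5 + o}}$)
$S = -15$ ($S = 3 \left(-5\right) = -15$)
$P{\left(M \right)} = M + M^{2} + \frac{M \left(-1 + 2 M + 2 \sqrt{-5 + M}\right)}{M + \sqrt{-5 + M}}$ ($P{\left(M \right)} = \left(M^{2} + \frac{-1 + 2 M + 2 \sqrt{-5 + M}}{M + \sqrt{-5 + M}} M\right) + M = \left(M^{2} + \frac{M \left(-1 + 2 M + 2 \sqrt{-5 + M}\right)}{M + \sqrt{-5 + M}}\right) + M = M + M^{2} + \frac{M \left(-1 + 2 M + 2 \sqrt{-5 + M}\right)}{M + \sqrt{-5 + M}}$)
$5 \left(-21\right) P{\left(S \right)} = 5 \left(-21\right) \left(- \frac{15 \left(-1 + 2 \left(-15\right) + 2 \sqrt{-5 - 15} + \left(1 - 15\right) \left(-15 + \sqrt{-5 - 15}\right)\right)}{-15 + \sqrt{-5 - 15}}\right) = - 105 \left(- \frac{15 \left(-1 - 30 + 2 \sqrt{-20} - 14 \left(-15 + \sqrt{-20}\right)\right)}{-15 + \sqrt{-20}}\right) = - 105 \left(- \frac{15 \left(-1 - 30 + 2 \cdot 2 i \sqrt{5} - 14 \left(-15 + 2 i \sqrt{5}\right)\right)}{-15 + 2 i \sqrt{5}}\right) = - 105 \left(- \frac{15 \left(-1 - 30 + 4 i \sqrt{5} + \left(210 - 28 i \sqrt{5}\right)\right)}{-15 + 2 i \sqrt{5}}\right) = - 105 \left(- \frac{15 \left(179 - 24 i \sqrt{5}\right)}{-15 + 2 i \sqrt{5}}\right) = \frac{1575 \left(179 - 24 i \sqrt{5}\right)}{-15 + 2 i \sqrt{5}}$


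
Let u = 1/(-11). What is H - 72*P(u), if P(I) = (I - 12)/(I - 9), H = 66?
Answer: -744/25 ≈ -29.760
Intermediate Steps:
u = -1/11 ≈ -0.090909
P(I) = (-12 + I)/(-9 + I)
H - 72*P(u) = 66 - 72*(-12 - 1/11)/(-9 - 1/11) = 66 - 72*(-133)/((-100/11)*11) = 66 - (-198)*(-133)/(25*11) = 66 - 72*133/100 = 66 - 2394/25 = -744/25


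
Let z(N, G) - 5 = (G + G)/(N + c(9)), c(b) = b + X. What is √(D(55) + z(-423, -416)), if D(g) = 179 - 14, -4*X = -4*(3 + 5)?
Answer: √7089978/203 ≈ 13.117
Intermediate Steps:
X = 8 (X = -(-1)*(3 + 5) = -(-1)*8 = -¼*(-32) = 8)
D(g) = 165
c(b) = 8 + b (c(b) = b + 8 = 8 + b)
z(N, G) = 5 + 2*G/(17 + N) (z(N, G) = 5 + (G + G)/(N + (8 + 9)) = 5 + (2*G)/(N + 17) = 5 + (2*G)/(17 + N) = 5 + 2*G/(17 + N))
√(D(55) + z(-423, -416)) = √(165 + (85 + 2*(-416) + 5*(-423))/(17 - 423)) = √(165 + (85 - 832 - 2115)/(-406)) = √(165 - 1/406*(-2862)) = √(165 + 1431/203) = √(34926/203) = √7089978/203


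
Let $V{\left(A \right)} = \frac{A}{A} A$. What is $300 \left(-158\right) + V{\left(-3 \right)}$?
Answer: $-47403$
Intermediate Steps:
$V{\left(A \right)} = A$ ($V{\left(A \right)} = 1 A = A$)
$300 \left(-158\right) + V{\left(-3 \right)} = 300 \left(-158\right) - 3 = -47400 - 3 = -47403$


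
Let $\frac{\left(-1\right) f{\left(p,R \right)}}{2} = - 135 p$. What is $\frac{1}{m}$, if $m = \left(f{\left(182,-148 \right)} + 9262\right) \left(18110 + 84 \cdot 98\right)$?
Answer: $\frac{1}{1538425484} \approx 6.5002 \cdot 10^{-10}$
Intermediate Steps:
$f{\left(p,R \right)} = 270 p$ ($f{\left(p,R \right)} = - 2 \left(- 135 p\right) = 270 p$)
$m = 1538425484$ ($m = \left(270 \cdot 182 + 9262\right) \left(18110 + 84 \cdot 98\right) = \left(49140 + 9262\right) \left(18110 + 8232\right) = 58402 \cdot 26342 = 1538425484$)
$\frac{1}{m} = \frac{1}{1538425484}$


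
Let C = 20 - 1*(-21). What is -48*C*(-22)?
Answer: 43296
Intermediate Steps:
C = 41 (C = 20 + 21 = 41)
-48*C*(-22) = -48*41*(-22) = -1968*(-22) = 43296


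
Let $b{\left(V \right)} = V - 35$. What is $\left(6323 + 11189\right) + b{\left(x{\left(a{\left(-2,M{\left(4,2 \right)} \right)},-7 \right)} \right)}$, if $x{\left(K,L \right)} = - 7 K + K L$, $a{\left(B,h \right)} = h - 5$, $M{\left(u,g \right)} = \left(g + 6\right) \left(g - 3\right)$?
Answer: $17659$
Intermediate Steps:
$M{\left(u,g \right)} = \left(-3 + g\right) \left(6 + g\right)$ ($M{\left(u,g \right)} = \left(6 + g\right) \left(-3 + g\right) = \left(-3 + g\right) \left(6 + g\right)$)
$a{\left(B,h \right)} = -5 + h$ ($a{\left(B,h \right)} = h - 5 = -5 + h$)
$b{\left(V \right)} = -35 + V$
$\left(6323 + 11189\right) + b{\left(x{\left(a{\left(-2,M{\left(4,2 \right)} \right)},-7 \right)} \right)} = \left(6323 + 11189\right) - \left(35 - \left(-5 + \left(-18 + 2^{2} + 3 \cdot 2\right)\right) \left(-7 - 7\right)\right) = 17512 - \left(35 - \left(-5 + \left(-18 + 4 + 6\right)\right) \left(-14\right)\right) = 17512 - \left(35 - \left(-5 - 8\right) \left(-14\right)\right) = 17512 - -147 = 17512 + \left(-35 + 182\right) = 17512 + 147 = 17659$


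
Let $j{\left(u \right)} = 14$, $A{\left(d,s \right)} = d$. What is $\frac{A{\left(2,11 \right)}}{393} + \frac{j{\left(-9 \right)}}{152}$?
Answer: $\frac{2903}{29868} \approx 0.097194$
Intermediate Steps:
$\frac{A{\left(2,11 \right)}}{393} + \frac{j{\left(-9 \right)}}{152} = \frac{2}{393} + \frac{14}{152} = 2 \cdot \frac{1}{393} + 14 \cdot \frac{1}{152} = \frac{2}{393} + \frac{7}{76} = \frac{2903}{29868}$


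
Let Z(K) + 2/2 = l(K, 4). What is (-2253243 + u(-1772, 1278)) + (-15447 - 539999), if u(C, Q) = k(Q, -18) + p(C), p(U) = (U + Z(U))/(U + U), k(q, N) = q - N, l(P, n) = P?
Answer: -9949397247/3544 ≈ -2.8074e+6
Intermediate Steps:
Z(K) = -1 + K
p(U) = (-1 + 2*U)/(2*U) (p(U) = (U + (-1 + U))/(U + U) = (-1 + 2*U)/((2*U)) = (-1 + 2*U)*(1/(2*U)) = (-1 + 2*U)/(2*U))
u(C, Q) = 18 + Q + (-½ + C)/C (u(C, Q) = (Q - 1*(-18)) + (-½ + C)/C = (Q + 18) + (-½ + C)/C = (18 + Q) + (-½ + C)/C = 18 + Q + (-½ + C)/C)
(-2253243 + u(-1772, 1278)) + (-15447 - 539999) = (-2253243 + (19 + 1278 - ½/(-1772))) + (-15447 - 539999) = (-2253243 + (19 + 1278 - ½*(-1/1772))) - 555446 = (-2253243 + (19 + 1278 + 1/3544)) - 555446 = (-2253243 + 4596569/3544) - 555446 = -7980896623/3544 - 555446 = -9949397247/3544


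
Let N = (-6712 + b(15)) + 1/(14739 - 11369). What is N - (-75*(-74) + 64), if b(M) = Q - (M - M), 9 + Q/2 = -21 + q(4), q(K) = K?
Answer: -41713859/3370 ≈ -12378.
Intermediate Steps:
Q = -52 (Q = -18 + 2*(-21 + 4) = -18 + 2*(-17) = -18 - 34 = -52)
b(M) = -52 (b(M) = -52 - (M - M) = -52 - 1*0 = -52 + 0 = -52)
N = -22794679/3370 (N = (-6712 - 52) + 1/(14739 - 11369) = -6764 + 1/3370 = -22794679/3370 ≈ -6764.0)
N - (-75*(-74) + 64) = -22794679/3370 - (-75*(-74) + 64) = -22794679/3370 - (5550 + 64) = -22794679/3370 - 1*5614 = -22794679/3370 - 5614 = -41713859/3370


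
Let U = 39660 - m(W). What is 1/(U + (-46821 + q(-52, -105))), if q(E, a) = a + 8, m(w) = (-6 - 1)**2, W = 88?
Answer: -1/7307 ≈ -0.00013686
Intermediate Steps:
m(w) = 49 (m(w) = (-7)**2 = 49)
q(E, a) = 8 + a
U = 39611 (U = 39660 - 1*49 = 39660 - 49 = 39611)
1/(U + (-46821 + q(-52, -105))) = 1/(39611 + (-46821 + (8 - 105))) = 1/(39611 + (-46821 - 97)) = 1/(39611 - 46918) = 1/(-7307) = -1/7307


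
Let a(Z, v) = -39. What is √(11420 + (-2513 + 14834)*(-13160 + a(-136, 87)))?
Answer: I*√162613459 ≈ 12752.0*I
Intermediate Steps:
√(11420 + (-2513 + 14834)*(-13160 + a(-136, 87))) = √(11420 + (-2513 + 14834)*(-13160 - 39)) = √(11420 + 12321*(-13199)) = √(11420 - 162624879) = √(-162613459) = I*√162613459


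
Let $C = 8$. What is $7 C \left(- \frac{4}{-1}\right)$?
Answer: $224$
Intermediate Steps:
$7 C \left(- \frac{4}{-1}\right) = 7 \cdot 8 \left(- \frac{4}{-1}\right) = 56 \left(\left(-4\right) \left(-1\right)\right) = 56 \cdot 4 = 224$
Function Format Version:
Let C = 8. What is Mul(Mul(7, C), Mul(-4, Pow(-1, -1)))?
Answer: 224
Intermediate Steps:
Mul(Mul(7, C), Mul(-4, Pow(-1, -1))) = Mul(Mul(7, 8), Mul(-4, Pow(-1, -1))) = Mul(56, Mul(-4, -1)) = Mul(56, 4) = 224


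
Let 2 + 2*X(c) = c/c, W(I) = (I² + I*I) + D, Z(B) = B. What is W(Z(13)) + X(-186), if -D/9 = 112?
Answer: -1341/2 ≈ -670.50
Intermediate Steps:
D = -1008 (D = -9*112 = -1008)
W(I) = -1008 + 2*I² (W(I) = (I² + I*I) - 1008 = (I² + I²) - 1008 = 2*I² - 1008 = -1008 + 2*I²)
X(c) = -½ (X(c) = -1 + (c/c)/2 = -1 + (½)*1 = -1 + ½ = -½)
W(Z(13)) + X(-186) = (-1008 + 2*13²) - ½ = (-1008 + 2*169) - ½ = (-1008 + 338) - ½ = -670 - ½ = -1341/2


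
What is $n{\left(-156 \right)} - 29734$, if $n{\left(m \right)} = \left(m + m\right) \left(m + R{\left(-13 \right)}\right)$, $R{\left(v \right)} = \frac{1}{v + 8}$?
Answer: $\frac{95002}{5} \approx 19000.0$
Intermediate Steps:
$R{\left(v \right)} = \frac{1}{8 + v}$
$n{\left(m \right)} = 2 m \left(- \frac{1}{5} + m\right)$ ($n{\left(m \right)} = \left(m + m\right) \left(m + \frac{1}{8 - 13}\right) = 2 m \left(m + \frac{1}{-5}\right) = 2 m \left(m - \frac{1}{5}\right) = 2 m \left(- \frac{1}{5} + m\right)$)
$n{\left(-156 \right)} - 29734 = \frac{2}{5} \left(-156\right) \left(-1 + 5 \left(-156\right)\right) - 29734 = \frac{2}{5} \left(-156\right) \left(-1 - 780\right) - 29734 = \frac{2}{5} \left(-156\right) \left(-781\right) - 29734 = \frac{243672}{5} - 29734 = \frac{95002}{5}$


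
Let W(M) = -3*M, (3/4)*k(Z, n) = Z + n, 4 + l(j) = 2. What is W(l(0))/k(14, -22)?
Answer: -9/16 ≈ -0.56250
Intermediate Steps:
l(j) = -2 (l(j) = -4 + 2 = -2)
k(Z, n) = 4*Z/3 + 4*n/3 (k(Z, n) = 4*(Z + n)/3 = 4*Z/3 + 4*n/3)
W(l(0))/k(14, -22) = (-3*(-2))/((4/3)*14 + (4/3)*(-22)) = 6/(56/3 - 88/3) = 6/(-32/3) = 6*(-3/32) = -9/16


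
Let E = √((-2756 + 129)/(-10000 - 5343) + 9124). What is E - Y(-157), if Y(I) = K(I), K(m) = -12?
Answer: 12 + √2147899695537/15343 ≈ 107.52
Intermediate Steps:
Y(I) = -12
E = √2147899695537/15343 (E = √(-2627/(-15343) + 9124) = √(-2627*(-1/15343) + 9124) = √(2627/15343 + 9124) = √(139992159/15343) = √2147899695537/15343 ≈ 95.521)
E - Y(-157) = √2147899695537/15343 - 1*(-12) = √2147899695537/15343 + 12 = 12 + √2147899695537/15343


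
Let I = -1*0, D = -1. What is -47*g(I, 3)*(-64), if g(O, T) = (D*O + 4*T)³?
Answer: 5197824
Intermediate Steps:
I = 0
g(O, T) = (-O + 4*T)³
-47*g(I, 3)*(-64) = -(-47)*(0 - 4*3)³*(-64) = -(-47)*(0 - 12)³*(-64) = -(-47)*(-12)³*(-64) = -(-47)*(-1728)*(-64) = -47*1728*(-64) = -81216*(-64) = 5197824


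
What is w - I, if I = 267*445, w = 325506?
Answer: 206691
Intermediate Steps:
I = 118815
w - I = 325506 - 1*118815 = 325506 - 118815 = 206691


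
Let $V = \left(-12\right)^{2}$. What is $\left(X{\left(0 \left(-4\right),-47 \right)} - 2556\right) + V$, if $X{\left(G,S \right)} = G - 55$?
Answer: $-2467$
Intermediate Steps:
$X{\left(G,S \right)} = -55 + G$
$V = 144$
$\left(X{\left(0 \left(-4\right),-47 \right)} - 2556\right) + V = \left(\left(-55 + 0 \left(-4\right)\right) - 2556\right) + 144 = \left(\left(-55 + 0\right) - 2556\right) + 144 = \left(-55 - 2556\right) + 144 = -2611 + 144 = -2467$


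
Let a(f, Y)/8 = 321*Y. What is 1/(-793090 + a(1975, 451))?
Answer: 1/365078 ≈ 2.7391e-6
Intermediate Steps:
a(f, Y) = 2568*Y (a(f, Y) = 8*(321*Y) = 2568*Y)
1/(-793090 + a(1975, 451)) = 1/(-793090 + 2568*451) = 1/(-793090 + 1158168) = 1/365078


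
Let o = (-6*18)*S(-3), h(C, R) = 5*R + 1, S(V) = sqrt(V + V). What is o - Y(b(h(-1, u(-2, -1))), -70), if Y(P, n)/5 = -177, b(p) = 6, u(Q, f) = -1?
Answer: 885 - 108*I*sqrt(6) ≈ 885.0 - 264.54*I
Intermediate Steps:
S(V) = sqrt(2)*sqrt(V) (S(V) = sqrt(2*V) = sqrt(2)*sqrt(V))
h(C, R) = 1 + 5*R
Y(P, n) = -885 (Y(P, n) = 5*(-177) = -885)
o = -108*I*sqrt(6) (o = (-6*18)*(sqrt(2)*sqrt(-3)) = -108*sqrt(2)*I*sqrt(3) = -108*I*sqrt(6) ≈ -264.54*I)
o - Y(b(h(-1, u(-2, -1))), -70) = -108*I*sqrt(6) - 1*(-885) = -108*I*sqrt(6) + 885 = 885 - 108*I*sqrt(6)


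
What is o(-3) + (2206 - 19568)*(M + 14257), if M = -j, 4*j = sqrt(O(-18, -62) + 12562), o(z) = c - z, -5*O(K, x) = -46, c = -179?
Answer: -247530210 + 78129*sqrt(970)/5 ≈ -2.4704e+8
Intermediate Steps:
O(K, x) = 46/5 (O(K, x) = -1/5*(-46) = 46/5)
o(z) = -179 - z
j = 9*sqrt(970)/10 (j = sqrt(46/5 + 12562)/4 = sqrt(62856/5)/4 = (18*sqrt(970)/5)/4 = 9*sqrt(970)/10 ≈ 28.030)
M = -9*sqrt(970)/10 ≈ -28.030
o(-3) + (2206 - 19568)*(M + 14257) = (-179 - 1*(-3)) + (2206 - 19568)*(-9*sqrt(970)/10 + 14257) = (-179 + 3) - 17362*(14257 - 9*sqrt(970)/10) = -176 + (-247530034 + 78129*sqrt(970)/5) = -247530210 + 78129*sqrt(970)/5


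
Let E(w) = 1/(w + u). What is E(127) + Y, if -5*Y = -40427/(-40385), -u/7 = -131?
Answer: -42003863/210809700 ≈ -0.19925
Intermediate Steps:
u = 917 (u = -7*(-131) = 917)
Y = -40427/201925 (Y = -(-40427)/(5*(-40385)) = -(-40427)*(-1)/(5*40385) = -⅕*40427/40385 = -40427/201925 ≈ -0.20021)
E(w) = 1/(917 + w) (E(w) = 1/(w + 917) = 1/(917 + w))
E(127) + Y = 1/(917 + 127) - 40427/201925 = 1/1044 - 40427/201925 = -42003863/210809700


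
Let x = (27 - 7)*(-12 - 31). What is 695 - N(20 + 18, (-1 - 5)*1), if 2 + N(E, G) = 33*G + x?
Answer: 1755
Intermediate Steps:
x = -860 (x = 20*(-43) = -860)
N(E, G) = -862 + 33*G (N(E, G) = -2 + (33*G - 860) = -2 + (-860 + 33*G) = -862 + 33*G)
695 - N(20 + 18, (-1 - 5)*1) = 695 - (-862 + 33*((-1 - 5)*1)) = 695 - (-862 + 33*(-6*1)) = 695 - (-862 + 33*(-6)) = 695 - (-862 - 198) = 695 - 1*(-1060) = 695 + 1060 = 1755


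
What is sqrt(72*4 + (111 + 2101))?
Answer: 50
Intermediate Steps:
sqrt(72*4 + (111 + 2101)) = sqrt(288 + 2212) = sqrt(2500) = 50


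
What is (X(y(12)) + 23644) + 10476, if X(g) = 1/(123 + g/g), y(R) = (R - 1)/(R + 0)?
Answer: 4230881/124 ≈ 34120.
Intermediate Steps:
y(R) = (-1 + R)/R
X(g) = 1/124 (X(g) = 1/(123 + 1) = 1/124)
(X(y(12)) + 23644) + 10476 = (1/124 + 23644) + 10476 = 2931857/124 + 10476 = 4230881/124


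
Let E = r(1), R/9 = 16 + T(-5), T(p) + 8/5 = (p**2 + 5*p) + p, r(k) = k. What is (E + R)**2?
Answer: 183184/25 ≈ 7327.4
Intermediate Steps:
T(p) = -8/5 + p**2 + 6*p (T(p) = -8/5 + ((p**2 + 5*p) + p) = -8/5 + (p**2 + 6*p) = -8/5 + p**2 + 6*p)
R = 423/5 (R = 9*(16 + (-8/5 + (-5)**2 + 6*(-5))) = 9*(16 + (-8/5 + 25 - 30)) = 9*(16 - 33/5) = 9*(47/5) = 423/5 ≈ 84.600)
E = 1
(E + R)**2 = (1 + 423/5)**2 = (428/5)**2 = 183184/25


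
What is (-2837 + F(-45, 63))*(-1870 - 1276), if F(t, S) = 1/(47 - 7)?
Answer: 178502467/20 ≈ 8.9251e+6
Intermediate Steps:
F(t, S) = 1/40
(-2837 + F(-45, 63))*(-1870 - 1276) = (-2837 + 1/40)*(-1870 - 1276) = -113479/40*(-3146) = 178502467/20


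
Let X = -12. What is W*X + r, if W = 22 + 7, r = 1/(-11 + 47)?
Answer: -12527/36 ≈ -347.97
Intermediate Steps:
r = 1/36 ≈ 0.027778
W = 29
W*X + r = 29*(-12) + 1/36 = -348 + 1/36 = -12527/36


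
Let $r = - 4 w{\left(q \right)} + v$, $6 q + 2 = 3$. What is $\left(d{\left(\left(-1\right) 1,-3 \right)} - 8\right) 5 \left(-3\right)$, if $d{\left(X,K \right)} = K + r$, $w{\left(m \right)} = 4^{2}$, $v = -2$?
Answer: $1155$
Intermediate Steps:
$q = \frac{1}{6}$ ($q = - \frac{1}{3} + \frac{1}{6} \cdot 3 = - \frac{1}{3} + \frac{1}{2} = \frac{1}{6} \approx 0.16667$)
$w{\left(m \right)} = 16$
$r = -66$ ($r = \left(-4\right) 16 - 2 = -64 - 2 = -66$)
$d{\left(X,K \right)} = -66 + K$ ($d{\left(X,K \right)} = K - 66 = -66 + K$)
$\left(d{\left(\left(-1\right) 1,-3 \right)} - 8\right) 5 \left(-3\right) = \left(\left(-66 - 3\right) - 8\right) 5 \left(-3\right) = \left(-69 - 8\right) \left(-15\right) = \left(-77\right) \left(-15\right) = 1155$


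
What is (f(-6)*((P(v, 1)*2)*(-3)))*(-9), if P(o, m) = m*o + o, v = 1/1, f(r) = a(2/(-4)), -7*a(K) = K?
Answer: 54/7 ≈ 7.7143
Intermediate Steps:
a(K) = -K/7
f(r) = 1/14 (f(r) = -2/(7*(-4)) = -2*(-1)/(7*4) = -1/7*(-1/2) = 1/14)
v = 1
P(o, m) = o + m*o
(f(-6)*((P(v, 1)*2)*(-3)))*(-9) = ((((1*(1 + 1))*2)*(-3))/14)*(-9) = ((((1*2)*2)*(-3))/14)*(-9) = (((2*2)*(-3))/14)*(-9) = ((4*(-3))/14)*(-9) = ((1/14)*(-12))*(-9) = -6/7*(-9) = 54/7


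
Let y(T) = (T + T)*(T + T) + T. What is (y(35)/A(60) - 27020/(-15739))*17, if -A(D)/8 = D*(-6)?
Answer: 176221507/3021888 ≈ 58.315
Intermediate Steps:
y(T) = T + 4*T**2 (y(T) = (2*T)*(2*T) + T = 4*T**2 + T = T + 4*T**2)
A(D) = 48*D (A(D) = -8*D*(-6) = -(-48)*D = 48*D)
(y(35)/A(60) - 27020/(-15739))*17 = ((35*(1 + 4*35))/((48*60)) - 27020/(-15739))*17 = ((35*(1 + 140))/2880 - 27020*(-1/15739))*17 = ((35*141)*(1/2880) + 27020/15739)*17 = (4935*(1/2880) + 27020/15739)*17 = (329/192 + 27020/15739)*17 = (10365971/3021888)*17 = 176221507/3021888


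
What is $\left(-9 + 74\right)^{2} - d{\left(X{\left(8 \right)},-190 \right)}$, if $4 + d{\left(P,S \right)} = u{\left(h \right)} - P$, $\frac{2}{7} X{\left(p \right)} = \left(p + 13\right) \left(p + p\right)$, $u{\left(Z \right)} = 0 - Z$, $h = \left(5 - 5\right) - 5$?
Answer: $5400$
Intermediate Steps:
$h = -5$ ($h = 0 - 5 = -5$)
$u{\left(Z \right)} = - Z$
$X{\left(p \right)} = 7 p \left(13 + p\right)$ ($X{\left(p \right)} = \frac{7 \left(p + 13\right) \left(p + p\right)}{2} = \frac{7 \left(13 + p\right) 2 p}{2} = \frac{7 \cdot 2 p \left(13 + p\right)}{2} = 7 p \left(13 + p\right)$)
$d{\left(P,S \right)} = 1 - P$ ($d{\left(P,S \right)} = -4 - \left(-5 + P\right) = 1 - P$)
$\left(-9 + 74\right)^{2} - d{\left(X{\left(8 \right)},-190 \right)} = \left(-9 + 74\right)^{2} - \left(1 - 7 \cdot 8 \left(13 + 8\right)\right) = 65^{2} - \left(1 - 7 \cdot 8 \cdot 21\right) = 4225 - \left(1 - 1176\right) = 4225 - -1175 = 4225 + 1175 = 5400$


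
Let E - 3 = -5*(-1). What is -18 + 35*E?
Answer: 262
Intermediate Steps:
E = 8 (E = 3 - 5*(-1) = 3 + 5 = 8)
-18 + 35*E = -18 + 35*8 = -18 + 280 = 262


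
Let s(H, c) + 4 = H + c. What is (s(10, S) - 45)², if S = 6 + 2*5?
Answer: 529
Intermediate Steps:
S = 16 (S = 6 + 10 = 16)
s(H, c) = -4 + H + c (s(H, c) = -4 + (H + c) = -4 + H + c)
(s(10, S) - 45)² = ((-4 + 10 + 16) - 45)² = (22 - 45)² = (-23)² = 529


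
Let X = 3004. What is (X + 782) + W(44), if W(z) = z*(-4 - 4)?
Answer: 3434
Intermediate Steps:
W(z) = -8*z (W(z) = z*(-8) = -8*z)
(X + 782) + W(44) = (3004 + 782) - 8*44 = 3786 - 352 = 3434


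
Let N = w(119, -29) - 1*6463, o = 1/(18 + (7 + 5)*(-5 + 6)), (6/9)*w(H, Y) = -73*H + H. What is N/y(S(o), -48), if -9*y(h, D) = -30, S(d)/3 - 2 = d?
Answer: -11589/2 ≈ -5794.5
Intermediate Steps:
w(H, Y) = -108*H (w(H, Y) = 3*(-73*H + H)/2 = 3*(-72*H)/2 = -108*H)
o = 1/30 (o = 1/(18 + 12*1) = 1/(18 + 12) = 1/30 ≈ 0.033333)
S(d) = 6 + 3*d
y(h, D) = 10/3 (y(h, D) = -⅑*(-30) = 10/3)
N = -19315 (N = -108*119 - 1*6463 = -12852 - 6463 = -19315)
N/y(S(o), -48) = -19315/10/3 = -19315*3/10 = -11589/2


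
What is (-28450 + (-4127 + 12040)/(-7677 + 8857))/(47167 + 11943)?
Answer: -33563087/69749800 ≈ -0.48119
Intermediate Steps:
(-28450 + (-4127 + 12040)/(-7677 + 8857))/(47167 + 11943) = (-28450 + 7913/1180)/59110 = (-28450 + 7913*(1/1180))*(1/59110) = (-28450 + 7913/1180)*(1/59110) = -33563087/1180*1/59110 = -33563087/69749800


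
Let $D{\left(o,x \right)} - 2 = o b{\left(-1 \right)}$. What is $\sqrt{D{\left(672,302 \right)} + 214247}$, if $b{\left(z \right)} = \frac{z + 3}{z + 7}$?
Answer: $7 \sqrt{4377} \approx 463.11$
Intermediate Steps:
$b{\left(z \right)} = \frac{3 + z}{7 + z}$
$D{\left(o,x \right)} = 2 + \frac{o}{3}$ ($D{\left(o,x \right)} = 2 + o \frac{3 - 1}{7 - 1} = 2 + o \frac{1}{6} \cdot 2 = 2 + o \frac{1}{3} = 2 + \frac{o}{3}$)
$\sqrt{D{\left(672,302 \right)} + 214247} = \sqrt{\left(2 + \frac{1}{3} \cdot 672\right) + 214247} = \sqrt{\left(2 + 224\right) + 214247} = \sqrt{226 + 214247} = \sqrt{214473} = 7 \sqrt{4377}$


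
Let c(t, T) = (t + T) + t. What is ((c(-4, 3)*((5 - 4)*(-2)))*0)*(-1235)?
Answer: 0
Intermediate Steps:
c(t, T) = T + 2*t (c(t, T) = (T + t) + t = T + 2*t)
((c(-4, 3)*((5 - 4)*(-2)))*0)*(-1235) = (((3 + 2*(-4))*((5 - 4)*(-2)))*0)*(-1235) = (((3 - 8)*(1*(-2)))*0)*(-1235) = (-5*(-2)*0)*(-1235) = (10*0)*(-1235) = 0*(-1235) = 0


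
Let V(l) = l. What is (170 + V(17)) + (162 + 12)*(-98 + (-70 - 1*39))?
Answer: -35831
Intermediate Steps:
(170 + V(17)) + (162 + 12)*(-98 + (-70 - 1*39)) = (170 + 17) + (162 + 12)*(-98 + (-70 - 1*39)) = 187 + 174*(-98 + (-70 - 39)) = 187 + 174*(-98 - 109) = 187 + 174*(-207) = 187 - 36018 = -35831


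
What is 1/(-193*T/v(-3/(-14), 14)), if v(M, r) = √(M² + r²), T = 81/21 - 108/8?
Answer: √1537/5211 ≈ 0.0075234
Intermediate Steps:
T = -135/14 (T = 81*(1/21) - 108*⅛ = 27/7 - 27/2 = -135/14 ≈ -9.6429)
1/(-193*T/v(-3/(-14), 14)) = 1/(-(-26055)/(14*(√((-3/(-14))² + 14²)))) = 1/(-(-26055)/(14*(√((-3*(-1/14))² + 196)))) = 1/(-(-26055)/(14*(√((3/14)² + 196)))) = 1/(-(-26055)/(14*(√(9/196 + 196)))) = 1/(-(-26055)/(14*(√(38425/196)))) = 1/(-(-26055)/(14*(5*√1537/14))) = 1/(-(-26055)*14*√1537/7685/14) = 1/(-(-5211)*√1537/1537) = 1/(5211*√1537/1537) = √1537/5211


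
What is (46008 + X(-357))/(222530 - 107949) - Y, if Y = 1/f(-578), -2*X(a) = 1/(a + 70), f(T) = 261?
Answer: 6826873279/17165837934 ≈ 0.39770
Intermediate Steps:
X(a) = -1/(2*(70 + a)) (X(a) = -1/(2*(a + 70)) = -1/(2*(70 + a)))
Y = 1/261 ≈ 0.0038314
(46008 + X(-357))/(222530 - 107949) - Y = (46008 - 1/(140 + 2*(-357)))/(222530 - 107949) - 1*1/261 = (46008 - 1/(140 - 714))/114581 - 1/261 = (46008 - 1/(-574))*(1/114581) - 1/261 = (46008 - 1*(-1/574))*(1/114581) - 1/261 = (46008 + 1/574)*(1/114581) - 1/261 = (26408593/574)*(1/114581) - 1/261 = 26408593/65769494 - 1/261 = 6826873279/17165837934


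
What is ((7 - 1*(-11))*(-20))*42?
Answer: -15120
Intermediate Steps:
((7 - 1*(-11))*(-20))*42 = ((7 + 11)*(-20))*42 = (18*(-20))*42 = -360*42 = -15120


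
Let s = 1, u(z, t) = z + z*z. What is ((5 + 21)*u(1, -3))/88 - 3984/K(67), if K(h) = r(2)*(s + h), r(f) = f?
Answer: -10735/374 ≈ -28.703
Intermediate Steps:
u(z, t) = z + z²
K(h) = 2 + 2*h (K(h) = 2*(1 + h) = 2 + 2*h)
((5 + 21)*u(1, -3))/88 - 3984/K(67) = ((5 + 21)*(1*(1 + 1)))/88 - 3984/(2 + 2*67) = (26*(1*2))*(1/88) - 3984/(2 + 134) = (26*2)*(1/88) - 3984/136 = 52*(1/88) - 3984*1/136 = 13/22 - 498/17 = -10735/374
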